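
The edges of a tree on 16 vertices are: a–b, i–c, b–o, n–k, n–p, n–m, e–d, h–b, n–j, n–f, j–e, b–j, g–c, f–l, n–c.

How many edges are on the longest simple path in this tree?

A longest path is o–b–j–n–f–l, with 5 edges.

5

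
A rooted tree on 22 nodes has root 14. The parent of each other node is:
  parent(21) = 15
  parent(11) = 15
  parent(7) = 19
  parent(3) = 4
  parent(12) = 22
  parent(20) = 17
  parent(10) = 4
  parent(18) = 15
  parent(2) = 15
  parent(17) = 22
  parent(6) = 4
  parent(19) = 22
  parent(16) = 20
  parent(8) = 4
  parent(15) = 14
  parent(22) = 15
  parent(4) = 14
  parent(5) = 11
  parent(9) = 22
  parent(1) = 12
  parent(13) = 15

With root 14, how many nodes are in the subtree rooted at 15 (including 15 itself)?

The subtree rooted at 15 contains: 15, 11, 21, 18, 22, 13, 2, 5, 19, 9, 17, 12, 7, 20, 1, 16 — 16 nodes.

16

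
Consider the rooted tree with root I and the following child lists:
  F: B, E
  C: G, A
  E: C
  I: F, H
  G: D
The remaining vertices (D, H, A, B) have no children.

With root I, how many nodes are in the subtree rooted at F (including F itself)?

Descendants of F (including itself): F, E, B, C, G, A, D. That's 7.

7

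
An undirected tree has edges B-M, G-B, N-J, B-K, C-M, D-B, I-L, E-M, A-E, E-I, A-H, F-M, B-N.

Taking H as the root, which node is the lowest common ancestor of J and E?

Path J→root: J N B M E A H; path E→root: E A H.
First common node: E.

E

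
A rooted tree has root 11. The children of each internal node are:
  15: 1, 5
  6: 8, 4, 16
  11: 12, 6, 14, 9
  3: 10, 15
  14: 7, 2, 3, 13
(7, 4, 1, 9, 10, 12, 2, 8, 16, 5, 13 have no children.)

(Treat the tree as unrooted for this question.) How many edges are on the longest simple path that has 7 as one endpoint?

4

The node farthest from 7 is 8 (1, 4, 16, 5 also at distance 4), via 7 – 14 – 11 – 6 – 8 — 4 edges.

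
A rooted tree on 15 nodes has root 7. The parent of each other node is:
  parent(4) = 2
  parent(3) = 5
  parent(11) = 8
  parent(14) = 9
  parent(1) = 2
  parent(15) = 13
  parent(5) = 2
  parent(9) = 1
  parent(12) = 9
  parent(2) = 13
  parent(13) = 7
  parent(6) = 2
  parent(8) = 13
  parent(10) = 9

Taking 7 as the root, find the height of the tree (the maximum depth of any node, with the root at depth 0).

The longest root-to-leaf path is 7-13-2-1-9-12 (5 edges).

5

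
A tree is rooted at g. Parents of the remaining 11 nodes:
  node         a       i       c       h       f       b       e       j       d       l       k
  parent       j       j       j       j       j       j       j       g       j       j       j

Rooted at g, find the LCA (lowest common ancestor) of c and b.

j

c's ancestor chain is c, j, g and b's is b, j, g; they first meet at j.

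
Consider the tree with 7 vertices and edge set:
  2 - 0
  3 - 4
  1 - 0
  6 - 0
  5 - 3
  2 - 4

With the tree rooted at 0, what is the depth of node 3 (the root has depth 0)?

3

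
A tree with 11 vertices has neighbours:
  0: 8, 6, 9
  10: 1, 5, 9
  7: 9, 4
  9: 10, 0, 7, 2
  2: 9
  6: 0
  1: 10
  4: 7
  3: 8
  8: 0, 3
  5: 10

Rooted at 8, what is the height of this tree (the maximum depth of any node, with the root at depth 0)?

The longest root-to-leaf path is 8 – 0 – 9 – 7 – 4 (4 edges).

4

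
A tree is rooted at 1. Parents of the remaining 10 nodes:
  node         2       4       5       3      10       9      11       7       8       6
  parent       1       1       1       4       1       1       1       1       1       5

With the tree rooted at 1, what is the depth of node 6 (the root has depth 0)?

1 → 5 → 6 — 2 edges.

2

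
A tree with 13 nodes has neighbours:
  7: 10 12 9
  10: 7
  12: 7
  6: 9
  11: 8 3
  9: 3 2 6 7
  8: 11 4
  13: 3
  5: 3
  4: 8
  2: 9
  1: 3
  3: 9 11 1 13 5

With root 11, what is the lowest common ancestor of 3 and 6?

3's ancestor chain is 3, 11 and 6's is 6, 9, 3, 11; they first meet at 3.

3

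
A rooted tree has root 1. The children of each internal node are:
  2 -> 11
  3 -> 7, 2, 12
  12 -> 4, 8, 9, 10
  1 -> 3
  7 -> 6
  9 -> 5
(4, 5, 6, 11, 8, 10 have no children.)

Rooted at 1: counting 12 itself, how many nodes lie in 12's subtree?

6

Descendants of 12 (including itself): 12, 8, 9, 4, 10, 5. That's 6.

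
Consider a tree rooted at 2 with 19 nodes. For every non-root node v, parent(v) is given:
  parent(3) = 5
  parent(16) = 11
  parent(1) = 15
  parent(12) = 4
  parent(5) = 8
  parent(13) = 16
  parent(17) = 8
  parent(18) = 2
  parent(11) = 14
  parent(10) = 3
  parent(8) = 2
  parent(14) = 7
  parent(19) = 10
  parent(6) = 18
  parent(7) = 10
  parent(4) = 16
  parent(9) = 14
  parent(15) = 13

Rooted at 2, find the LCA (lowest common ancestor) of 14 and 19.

10

14's ancestor chain is 14, 7, 10, 3, 5, 8, 2 and 19's is 19, 10, 3, 5, 8, 2; they first meet at 10.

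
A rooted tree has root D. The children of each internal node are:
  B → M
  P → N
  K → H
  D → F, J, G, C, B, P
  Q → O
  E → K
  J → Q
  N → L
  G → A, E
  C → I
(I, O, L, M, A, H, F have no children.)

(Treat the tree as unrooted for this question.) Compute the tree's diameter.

7

Starting from H, a farthest node is O at distance 7.
One longest path: H–K–E–G–D–J–Q–O.
So the diameter is 7.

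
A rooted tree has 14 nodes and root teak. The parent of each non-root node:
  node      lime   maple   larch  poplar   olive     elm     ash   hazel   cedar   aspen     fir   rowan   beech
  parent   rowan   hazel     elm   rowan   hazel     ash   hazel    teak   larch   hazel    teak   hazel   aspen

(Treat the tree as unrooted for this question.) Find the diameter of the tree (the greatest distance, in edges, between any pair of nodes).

A longest path is cedar-larch-elm-ash-hazel-rowan-lime, with 6 edges.

6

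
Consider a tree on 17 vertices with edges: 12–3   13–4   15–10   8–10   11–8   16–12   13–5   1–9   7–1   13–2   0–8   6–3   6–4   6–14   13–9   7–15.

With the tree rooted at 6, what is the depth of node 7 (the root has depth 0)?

5

Climbing from 7 to the root: 7 – 1 – 9 – 13 – 4 – 6. That's 5 steps.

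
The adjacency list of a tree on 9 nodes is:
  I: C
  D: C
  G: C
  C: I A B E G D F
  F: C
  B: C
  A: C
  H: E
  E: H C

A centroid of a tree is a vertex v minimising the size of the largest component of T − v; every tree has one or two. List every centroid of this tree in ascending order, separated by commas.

Delete C: the remaining components have sizes 2, 1, 1, 1, 1, 1, 1. Max 2 ≤ 4, so C is a centroid.
No neighbour of C does as well, so C is the unique centroid.

C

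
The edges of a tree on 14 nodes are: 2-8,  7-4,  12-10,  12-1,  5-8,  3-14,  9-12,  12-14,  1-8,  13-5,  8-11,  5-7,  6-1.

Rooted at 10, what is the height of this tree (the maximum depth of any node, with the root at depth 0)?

6

A deepest node is 4, reached by 10 – 12 – 1 – 8 – 5 – 7 – 4.
That path has 6 edges, so the height is 6.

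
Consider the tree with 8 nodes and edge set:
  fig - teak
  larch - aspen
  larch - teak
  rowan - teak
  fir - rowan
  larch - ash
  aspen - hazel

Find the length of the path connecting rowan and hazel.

Walking from rowan: rowan–teak–larch–aspen–hazel. Length 4.

4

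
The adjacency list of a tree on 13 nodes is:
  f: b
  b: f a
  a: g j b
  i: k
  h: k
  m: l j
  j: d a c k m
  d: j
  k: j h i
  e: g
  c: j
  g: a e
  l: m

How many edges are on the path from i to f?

5

i – k – j – a – b – f: 5 edges.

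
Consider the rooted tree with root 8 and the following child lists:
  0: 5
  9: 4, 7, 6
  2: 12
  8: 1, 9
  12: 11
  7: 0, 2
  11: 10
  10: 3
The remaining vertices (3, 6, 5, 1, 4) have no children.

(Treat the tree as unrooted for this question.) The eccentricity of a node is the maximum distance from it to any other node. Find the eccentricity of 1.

8

The node farthest from 1 is 3, via 1 – 8 – 9 – 7 – 2 – 12 – 11 – 10 – 3 — 8 edges.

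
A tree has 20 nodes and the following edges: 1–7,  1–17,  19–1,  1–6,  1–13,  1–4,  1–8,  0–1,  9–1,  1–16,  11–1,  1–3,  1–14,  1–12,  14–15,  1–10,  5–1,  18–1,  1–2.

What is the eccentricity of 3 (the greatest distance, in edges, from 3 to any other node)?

The node farthest from 3 is 15, via 3–1–14–15 — 3 edges.

3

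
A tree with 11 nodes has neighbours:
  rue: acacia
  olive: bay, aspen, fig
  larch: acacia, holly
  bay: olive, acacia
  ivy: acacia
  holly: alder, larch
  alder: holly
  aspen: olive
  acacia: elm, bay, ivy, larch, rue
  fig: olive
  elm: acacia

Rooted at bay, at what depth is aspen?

2

Climbing from aspen to the root: aspen → olive → bay. That's 2 steps.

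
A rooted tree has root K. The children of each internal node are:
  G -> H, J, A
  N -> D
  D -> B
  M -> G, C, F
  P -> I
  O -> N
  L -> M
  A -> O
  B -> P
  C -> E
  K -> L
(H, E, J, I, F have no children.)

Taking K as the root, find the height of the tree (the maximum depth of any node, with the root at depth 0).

10

I sits deepest: K–L–M–G–A–O–N–D–B–P–I — 10 edges from the root.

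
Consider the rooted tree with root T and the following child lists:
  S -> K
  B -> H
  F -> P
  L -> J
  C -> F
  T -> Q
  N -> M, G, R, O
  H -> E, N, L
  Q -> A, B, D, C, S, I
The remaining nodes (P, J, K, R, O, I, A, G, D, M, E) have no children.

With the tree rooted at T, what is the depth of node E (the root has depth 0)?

Path from T to E: T → Q → B → H → E, which has 4 edges.

4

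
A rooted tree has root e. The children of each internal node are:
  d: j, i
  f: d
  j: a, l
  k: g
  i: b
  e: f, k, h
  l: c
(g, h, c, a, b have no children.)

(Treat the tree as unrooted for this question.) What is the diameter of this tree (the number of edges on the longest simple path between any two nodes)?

Starting from g, a farthest node is c at distance 7.
One longest path: g - k - e - f - d - j - l - c.
So the diameter is 7.

7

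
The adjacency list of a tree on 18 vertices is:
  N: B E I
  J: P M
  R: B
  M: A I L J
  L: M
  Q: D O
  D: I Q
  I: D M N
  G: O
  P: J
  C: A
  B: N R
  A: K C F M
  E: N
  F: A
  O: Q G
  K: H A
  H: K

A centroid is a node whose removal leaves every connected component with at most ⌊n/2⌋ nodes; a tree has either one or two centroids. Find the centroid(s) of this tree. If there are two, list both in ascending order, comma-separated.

I, M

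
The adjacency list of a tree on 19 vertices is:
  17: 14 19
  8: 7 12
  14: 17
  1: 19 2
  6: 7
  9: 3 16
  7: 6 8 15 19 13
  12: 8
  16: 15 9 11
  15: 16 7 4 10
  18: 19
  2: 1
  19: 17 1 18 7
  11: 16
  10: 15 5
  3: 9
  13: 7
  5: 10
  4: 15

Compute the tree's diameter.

7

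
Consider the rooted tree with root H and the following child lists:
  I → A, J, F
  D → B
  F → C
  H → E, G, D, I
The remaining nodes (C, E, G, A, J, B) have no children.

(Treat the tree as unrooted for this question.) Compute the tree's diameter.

5

BFS from B reaches C last, at distance 5; BFS from C confirms no node is farther.
Path: B-D-H-I-F-C.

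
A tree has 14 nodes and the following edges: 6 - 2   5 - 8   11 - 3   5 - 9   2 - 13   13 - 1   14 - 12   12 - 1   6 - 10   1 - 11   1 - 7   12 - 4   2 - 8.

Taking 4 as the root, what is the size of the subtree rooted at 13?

Descendants of 13 (including itself): 13, 2, 6, 8, 10, 5, 9. That's 7.

7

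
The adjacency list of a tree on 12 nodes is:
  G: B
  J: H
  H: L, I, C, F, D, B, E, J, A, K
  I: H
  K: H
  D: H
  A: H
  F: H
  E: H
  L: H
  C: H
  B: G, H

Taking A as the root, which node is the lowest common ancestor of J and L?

H

Path J→root: J H A; path L→root: L H A.
First common node: H.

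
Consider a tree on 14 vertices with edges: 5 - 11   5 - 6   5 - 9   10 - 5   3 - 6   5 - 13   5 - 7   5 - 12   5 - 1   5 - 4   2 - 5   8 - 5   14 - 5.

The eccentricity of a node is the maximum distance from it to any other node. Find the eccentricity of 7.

3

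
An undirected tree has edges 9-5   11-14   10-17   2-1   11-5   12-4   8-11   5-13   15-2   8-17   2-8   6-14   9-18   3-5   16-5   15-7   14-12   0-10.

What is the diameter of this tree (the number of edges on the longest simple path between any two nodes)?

Starting from 4, a farthest node is 0 at distance 7.
One longest path: 4 – 12 – 14 – 11 – 8 – 17 – 10 – 0.
So the diameter is 7.

7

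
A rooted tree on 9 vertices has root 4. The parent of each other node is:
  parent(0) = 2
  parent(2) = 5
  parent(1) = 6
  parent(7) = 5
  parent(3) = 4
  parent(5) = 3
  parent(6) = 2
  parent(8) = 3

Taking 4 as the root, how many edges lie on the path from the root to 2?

Path from 4 to 2: 4–3–5–2, which has 3 edges.

3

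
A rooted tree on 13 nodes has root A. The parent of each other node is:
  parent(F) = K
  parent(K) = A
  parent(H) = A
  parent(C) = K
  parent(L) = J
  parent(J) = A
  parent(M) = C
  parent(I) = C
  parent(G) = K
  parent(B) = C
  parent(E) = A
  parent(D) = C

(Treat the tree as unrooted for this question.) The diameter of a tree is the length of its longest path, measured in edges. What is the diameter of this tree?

BFS from L reaches D last, at distance 5; BFS from D confirms no node is farther.
Path: L - J - A - K - C - D.

5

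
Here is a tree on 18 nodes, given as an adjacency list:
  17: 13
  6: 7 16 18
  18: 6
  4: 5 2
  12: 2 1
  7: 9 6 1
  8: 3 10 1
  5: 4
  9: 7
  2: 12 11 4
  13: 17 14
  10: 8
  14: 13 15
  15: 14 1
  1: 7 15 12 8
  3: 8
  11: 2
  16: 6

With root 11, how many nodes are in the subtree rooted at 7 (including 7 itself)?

5

Descendants of 7 (including itself): 7, 9, 6, 16, 18. That's 5.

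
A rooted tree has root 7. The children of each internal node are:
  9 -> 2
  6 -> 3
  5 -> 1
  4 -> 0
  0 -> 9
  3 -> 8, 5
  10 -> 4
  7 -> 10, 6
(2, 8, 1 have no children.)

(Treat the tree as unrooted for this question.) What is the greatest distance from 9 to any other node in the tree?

8

Distances from 9 peak at 8, attained at 1.
9-0-4-10-7-6-3-5-1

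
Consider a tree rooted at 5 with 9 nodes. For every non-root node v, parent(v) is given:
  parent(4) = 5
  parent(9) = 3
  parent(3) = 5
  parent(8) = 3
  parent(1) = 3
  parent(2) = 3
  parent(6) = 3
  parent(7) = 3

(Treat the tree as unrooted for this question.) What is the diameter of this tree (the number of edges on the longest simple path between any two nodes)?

A longest path is 4–5–3–9, with 3 edges.

3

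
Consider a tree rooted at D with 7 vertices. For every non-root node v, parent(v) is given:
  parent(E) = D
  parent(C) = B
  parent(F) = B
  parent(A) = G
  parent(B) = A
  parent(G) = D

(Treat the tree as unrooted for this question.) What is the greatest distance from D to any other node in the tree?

A farthest node from D is C (F also at distance 4).
The path D–G–A–B–C has 4 edges.

4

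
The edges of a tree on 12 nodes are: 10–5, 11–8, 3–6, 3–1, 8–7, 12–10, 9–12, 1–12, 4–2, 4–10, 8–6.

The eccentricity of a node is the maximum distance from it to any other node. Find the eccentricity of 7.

8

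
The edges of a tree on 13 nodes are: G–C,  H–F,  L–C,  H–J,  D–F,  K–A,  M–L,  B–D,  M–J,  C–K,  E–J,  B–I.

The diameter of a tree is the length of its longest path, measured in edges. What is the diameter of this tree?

BFS from I reaches A last, at distance 10; BFS from A confirms no node is farther.
Path: I-B-D-F-H-J-M-L-C-K-A.

10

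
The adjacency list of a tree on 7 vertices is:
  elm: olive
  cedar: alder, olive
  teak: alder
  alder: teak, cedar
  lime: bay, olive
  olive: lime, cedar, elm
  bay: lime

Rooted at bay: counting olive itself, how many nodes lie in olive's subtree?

olive's subtree: {olive, cedar, elm, alder, teak}, size 5.

5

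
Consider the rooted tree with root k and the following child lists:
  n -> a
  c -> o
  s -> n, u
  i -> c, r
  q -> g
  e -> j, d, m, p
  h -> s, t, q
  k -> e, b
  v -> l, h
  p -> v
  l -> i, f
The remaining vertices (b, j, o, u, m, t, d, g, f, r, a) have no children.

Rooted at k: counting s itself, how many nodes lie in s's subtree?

4

s's subtree: {s, n, u, a}, size 4.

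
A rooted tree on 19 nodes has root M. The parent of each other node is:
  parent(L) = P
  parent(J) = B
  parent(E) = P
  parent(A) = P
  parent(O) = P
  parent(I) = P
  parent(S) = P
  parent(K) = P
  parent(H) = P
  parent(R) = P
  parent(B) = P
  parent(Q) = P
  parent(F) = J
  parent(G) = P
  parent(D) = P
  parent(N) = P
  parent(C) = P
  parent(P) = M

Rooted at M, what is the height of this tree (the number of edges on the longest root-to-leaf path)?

4

The longest root-to-leaf path is M → P → B → J → F (4 edges).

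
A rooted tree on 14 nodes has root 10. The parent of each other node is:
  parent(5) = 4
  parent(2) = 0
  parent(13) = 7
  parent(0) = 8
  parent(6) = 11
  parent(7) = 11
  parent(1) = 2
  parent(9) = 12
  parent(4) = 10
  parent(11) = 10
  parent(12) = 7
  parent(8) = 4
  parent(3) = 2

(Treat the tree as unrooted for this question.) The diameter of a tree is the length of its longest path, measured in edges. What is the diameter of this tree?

A longest path is 9-12-7-11-10-4-8-0-2-3, with 9 edges.

9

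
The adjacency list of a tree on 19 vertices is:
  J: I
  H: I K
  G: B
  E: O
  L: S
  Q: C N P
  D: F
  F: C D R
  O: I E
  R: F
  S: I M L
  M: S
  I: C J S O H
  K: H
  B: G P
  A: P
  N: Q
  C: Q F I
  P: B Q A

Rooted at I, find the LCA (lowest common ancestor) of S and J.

Path S→root: S I; path J→root: J I.
First common node: I.

I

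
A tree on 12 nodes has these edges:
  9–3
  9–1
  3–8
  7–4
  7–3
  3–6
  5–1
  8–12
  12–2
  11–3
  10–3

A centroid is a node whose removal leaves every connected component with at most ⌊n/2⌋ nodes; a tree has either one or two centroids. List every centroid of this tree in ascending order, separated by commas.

Delete 3: the remaining components have sizes 3, 3, 2, 1, 1, 1. Max 3 ≤ 6, so 3 is a centroid.
No neighbour of 3 does as well, so 3 is the unique centroid.

3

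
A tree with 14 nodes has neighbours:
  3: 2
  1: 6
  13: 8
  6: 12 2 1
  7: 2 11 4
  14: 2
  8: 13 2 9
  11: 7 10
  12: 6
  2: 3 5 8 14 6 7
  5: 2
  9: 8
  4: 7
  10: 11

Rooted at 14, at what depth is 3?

14–2–3 — 2 edges.

2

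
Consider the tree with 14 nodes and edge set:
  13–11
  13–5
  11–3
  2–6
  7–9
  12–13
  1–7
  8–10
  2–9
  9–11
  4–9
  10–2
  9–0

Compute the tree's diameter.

Starting from 12, a farthest node is 8 at distance 6.
One longest path: 12 – 13 – 11 – 9 – 2 – 10 – 8.
So the diameter is 6.

6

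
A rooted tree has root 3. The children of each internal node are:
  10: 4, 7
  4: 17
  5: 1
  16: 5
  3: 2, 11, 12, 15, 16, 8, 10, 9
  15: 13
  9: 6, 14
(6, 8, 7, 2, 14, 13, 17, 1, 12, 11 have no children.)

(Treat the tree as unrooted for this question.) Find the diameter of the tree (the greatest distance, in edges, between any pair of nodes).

A longest path is 17–4–10–3–16–5–1, with 6 edges.

6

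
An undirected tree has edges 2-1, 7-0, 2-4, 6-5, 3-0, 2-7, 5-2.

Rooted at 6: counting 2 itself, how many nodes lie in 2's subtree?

6

Descendants of 2 (including itself): 2, 7, 4, 1, 0, 3. That's 6.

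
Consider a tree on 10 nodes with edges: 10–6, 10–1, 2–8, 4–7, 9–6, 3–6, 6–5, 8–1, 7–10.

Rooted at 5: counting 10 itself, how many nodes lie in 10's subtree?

10's subtree: {10, 7, 1, 4, 8, 2}, size 6.

6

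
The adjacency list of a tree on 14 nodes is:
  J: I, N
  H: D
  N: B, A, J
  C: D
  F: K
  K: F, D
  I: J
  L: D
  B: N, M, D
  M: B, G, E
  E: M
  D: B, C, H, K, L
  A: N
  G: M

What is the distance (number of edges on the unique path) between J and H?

4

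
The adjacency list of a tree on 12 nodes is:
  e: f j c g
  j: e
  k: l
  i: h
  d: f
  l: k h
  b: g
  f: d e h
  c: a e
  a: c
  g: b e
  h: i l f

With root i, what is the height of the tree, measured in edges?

The longest root-to-leaf path is i–h–f–e–c–a (5 edges).

5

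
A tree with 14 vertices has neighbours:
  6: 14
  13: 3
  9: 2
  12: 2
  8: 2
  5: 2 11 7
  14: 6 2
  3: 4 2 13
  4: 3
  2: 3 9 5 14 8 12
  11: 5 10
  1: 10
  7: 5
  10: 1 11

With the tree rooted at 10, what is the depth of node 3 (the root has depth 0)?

Climbing from 3 to the root: 3 → 2 → 5 → 11 → 10. That's 4 steps.

4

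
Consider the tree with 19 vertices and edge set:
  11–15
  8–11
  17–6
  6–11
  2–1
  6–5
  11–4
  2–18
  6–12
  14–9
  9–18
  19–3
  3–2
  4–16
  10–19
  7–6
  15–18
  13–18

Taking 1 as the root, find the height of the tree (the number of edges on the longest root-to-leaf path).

The longest root-to-leaf path is 1 → 2 → 18 → 15 → 11 → 6 → 7 (6 edges).

6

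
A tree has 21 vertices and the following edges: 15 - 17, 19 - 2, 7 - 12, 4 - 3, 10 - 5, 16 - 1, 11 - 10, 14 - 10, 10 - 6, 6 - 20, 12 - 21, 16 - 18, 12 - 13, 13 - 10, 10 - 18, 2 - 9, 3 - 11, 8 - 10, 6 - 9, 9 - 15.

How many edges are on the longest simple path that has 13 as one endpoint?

5

The node farthest from 13 is 19 (17 also at distance 5), via 13-10-6-9-2-19 — 5 edges.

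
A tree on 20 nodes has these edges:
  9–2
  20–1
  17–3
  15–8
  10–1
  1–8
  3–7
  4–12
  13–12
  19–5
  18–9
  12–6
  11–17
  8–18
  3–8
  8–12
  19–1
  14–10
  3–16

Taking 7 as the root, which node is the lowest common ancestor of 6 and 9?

8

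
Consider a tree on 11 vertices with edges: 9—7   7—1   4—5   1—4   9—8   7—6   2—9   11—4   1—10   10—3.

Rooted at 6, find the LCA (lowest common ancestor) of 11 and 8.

Ancestors of 11 (toward the root): 11, 4, 1, 7, 6.
Ancestors of 8: 8, 9, 7, 6.
The deepest node appearing in both lists is 7.

7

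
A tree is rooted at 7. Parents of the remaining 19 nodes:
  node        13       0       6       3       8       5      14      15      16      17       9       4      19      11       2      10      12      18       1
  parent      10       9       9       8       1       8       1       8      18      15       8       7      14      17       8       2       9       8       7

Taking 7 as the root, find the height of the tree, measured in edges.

13 sits deepest: 7–1–8–2–10–13 — 5 edges from the root.

5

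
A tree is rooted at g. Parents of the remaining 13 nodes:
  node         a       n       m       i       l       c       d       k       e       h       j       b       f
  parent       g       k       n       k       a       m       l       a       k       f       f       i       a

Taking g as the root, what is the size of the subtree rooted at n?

n's subtree: {n, m, c}, size 3.

3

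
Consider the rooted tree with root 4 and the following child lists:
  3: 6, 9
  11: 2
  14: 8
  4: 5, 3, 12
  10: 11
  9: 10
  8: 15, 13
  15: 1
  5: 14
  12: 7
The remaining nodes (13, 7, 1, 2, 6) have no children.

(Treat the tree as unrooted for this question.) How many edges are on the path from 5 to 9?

5 - 4 - 3 - 9: 3 edges.

3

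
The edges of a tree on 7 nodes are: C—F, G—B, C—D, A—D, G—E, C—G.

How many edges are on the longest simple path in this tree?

4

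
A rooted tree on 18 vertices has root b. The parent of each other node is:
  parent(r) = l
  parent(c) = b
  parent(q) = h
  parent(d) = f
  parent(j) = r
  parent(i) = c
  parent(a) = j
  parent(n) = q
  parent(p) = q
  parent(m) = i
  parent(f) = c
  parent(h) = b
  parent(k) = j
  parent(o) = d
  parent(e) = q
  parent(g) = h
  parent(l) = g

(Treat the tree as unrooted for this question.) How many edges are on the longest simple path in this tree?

BFS from o reaches a last, at distance 10; BFS from a confirms no node is farther.
Path: o - d - f - c - b - h - g - l - r - j - a.

10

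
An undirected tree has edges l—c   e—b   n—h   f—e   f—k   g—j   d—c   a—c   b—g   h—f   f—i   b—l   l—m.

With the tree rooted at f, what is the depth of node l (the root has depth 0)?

3

Climbing from l to the root: l–b–e–f. That's 3 steps.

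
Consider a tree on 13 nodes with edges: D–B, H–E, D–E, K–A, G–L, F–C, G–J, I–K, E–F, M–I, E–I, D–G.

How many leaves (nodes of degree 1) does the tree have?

7

Exactly 7 nodes have a single neighbour: A, B, C, H, J, L, M.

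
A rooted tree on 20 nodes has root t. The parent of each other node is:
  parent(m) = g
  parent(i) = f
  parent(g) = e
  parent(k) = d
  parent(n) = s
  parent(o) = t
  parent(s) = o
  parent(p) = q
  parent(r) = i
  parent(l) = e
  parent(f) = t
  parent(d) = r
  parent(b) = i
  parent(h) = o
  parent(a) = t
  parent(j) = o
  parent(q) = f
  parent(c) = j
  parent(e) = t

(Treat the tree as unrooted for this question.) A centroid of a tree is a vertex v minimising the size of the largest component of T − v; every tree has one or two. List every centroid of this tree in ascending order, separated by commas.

t

If t is removed the pieces have sizes 8, 6, 4, 1, all ≤ ⌊20/2⌋ = 10.
No neighbour of t does as well, so t is the unique centroid.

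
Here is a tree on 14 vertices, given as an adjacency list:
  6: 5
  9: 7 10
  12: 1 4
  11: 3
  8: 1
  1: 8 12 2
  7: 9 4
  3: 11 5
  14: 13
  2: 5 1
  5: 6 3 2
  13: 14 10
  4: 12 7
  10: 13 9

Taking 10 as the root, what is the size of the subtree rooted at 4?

9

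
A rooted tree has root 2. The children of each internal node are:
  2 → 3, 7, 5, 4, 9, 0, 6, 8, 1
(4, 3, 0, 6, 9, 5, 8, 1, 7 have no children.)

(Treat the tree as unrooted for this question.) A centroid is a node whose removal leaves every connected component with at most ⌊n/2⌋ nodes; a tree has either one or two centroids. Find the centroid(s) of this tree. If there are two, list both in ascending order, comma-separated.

Removing 2 splits the tree into components of sizes 1, 1, 1, 1, 1, 1, 1, 1, 1; the largest is 1 ≤ ⌊10/2⌋ = 5.
Every other node leaves some component of size > 5, so the centroid is unique.

2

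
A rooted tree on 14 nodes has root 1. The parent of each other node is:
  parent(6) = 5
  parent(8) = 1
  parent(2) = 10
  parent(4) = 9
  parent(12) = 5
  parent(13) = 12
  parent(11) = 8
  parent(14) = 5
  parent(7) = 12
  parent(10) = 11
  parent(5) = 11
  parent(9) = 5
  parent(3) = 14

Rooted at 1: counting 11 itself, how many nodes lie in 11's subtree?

11's subtree: {11, 10, 5, 2, 9, 6, 12, 14, 4, 13, 7, 3}, size 12.

12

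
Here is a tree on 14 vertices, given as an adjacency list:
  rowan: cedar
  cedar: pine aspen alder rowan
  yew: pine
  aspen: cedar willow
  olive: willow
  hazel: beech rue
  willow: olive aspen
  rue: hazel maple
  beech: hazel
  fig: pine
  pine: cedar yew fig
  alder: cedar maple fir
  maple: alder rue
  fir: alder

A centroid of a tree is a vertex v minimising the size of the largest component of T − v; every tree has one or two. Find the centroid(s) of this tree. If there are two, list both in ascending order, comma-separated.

Delete cedar: the remaining components have sizes 6, 3, 3, 1. Max 6 ≤ 7, so cedar is a centroid.
No neighbour of cedar does as well, so cedar is the unique centroid.

cedar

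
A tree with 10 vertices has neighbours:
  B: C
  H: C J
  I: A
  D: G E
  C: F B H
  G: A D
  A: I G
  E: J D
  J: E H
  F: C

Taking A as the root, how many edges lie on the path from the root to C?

6

A → G → D → E → J → H → C — 6 edges.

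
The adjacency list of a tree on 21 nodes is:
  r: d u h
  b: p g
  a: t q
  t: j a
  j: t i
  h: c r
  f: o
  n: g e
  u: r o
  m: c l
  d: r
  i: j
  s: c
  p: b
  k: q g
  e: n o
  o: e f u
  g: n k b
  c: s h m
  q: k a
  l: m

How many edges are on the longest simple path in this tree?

15

A longest path is l – m – c – h – r – u – o – e – n – g – k – q – a – t – j – i, with 15 edges.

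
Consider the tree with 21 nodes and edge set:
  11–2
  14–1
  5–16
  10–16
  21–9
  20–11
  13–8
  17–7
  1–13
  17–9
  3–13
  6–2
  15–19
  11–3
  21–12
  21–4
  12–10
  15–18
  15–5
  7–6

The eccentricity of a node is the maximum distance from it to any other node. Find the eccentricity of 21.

The node farthest from 21 is 14, via 21–9–17–7–6–2–11–3–13–1–14 — 10 edges.

10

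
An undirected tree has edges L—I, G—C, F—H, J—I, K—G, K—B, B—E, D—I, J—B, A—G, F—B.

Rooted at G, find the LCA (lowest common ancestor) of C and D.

G

C's ancestor chain is C, G and D's is D, I, J, B, K, G; they first meet at G.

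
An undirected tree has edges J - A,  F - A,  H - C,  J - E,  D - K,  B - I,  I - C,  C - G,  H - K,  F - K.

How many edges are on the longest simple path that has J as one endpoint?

7

A farthest node from J is B.
The path J-A-F-K-H-C-I-B has 7 edges.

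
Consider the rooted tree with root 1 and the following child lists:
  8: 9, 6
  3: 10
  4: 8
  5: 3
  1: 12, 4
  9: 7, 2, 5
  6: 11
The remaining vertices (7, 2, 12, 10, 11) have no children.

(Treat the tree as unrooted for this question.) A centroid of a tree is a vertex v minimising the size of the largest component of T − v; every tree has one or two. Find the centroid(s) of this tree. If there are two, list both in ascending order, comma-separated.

If 9 is removed the pieces have sizes 6, 3, 1, 1, all ≤ ⌊12/2⌋ = 6.
8 is adjacent to 9 and is also a centroid (the largest component after removing it is likewise 6).

8, 9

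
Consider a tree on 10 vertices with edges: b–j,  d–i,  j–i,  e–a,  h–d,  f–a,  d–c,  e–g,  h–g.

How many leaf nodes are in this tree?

3

Degree-1 nodes: b, c, f — 3 of them.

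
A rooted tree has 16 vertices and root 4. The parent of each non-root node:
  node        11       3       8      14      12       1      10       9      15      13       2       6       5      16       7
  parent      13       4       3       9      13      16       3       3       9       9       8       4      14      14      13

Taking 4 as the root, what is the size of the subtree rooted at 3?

Descendants of 3 (including itself): 3, 9, 10, 8, 14, 13, 15, 2, 16, 5, 12, 7, 11, 1. That's 14.

14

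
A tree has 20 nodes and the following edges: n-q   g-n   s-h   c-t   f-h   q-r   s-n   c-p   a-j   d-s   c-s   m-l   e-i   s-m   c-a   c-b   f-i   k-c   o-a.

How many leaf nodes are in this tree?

The leaves are b, d, e, g, j, k, l, o, p, r, t.
That is 11 leaves.

11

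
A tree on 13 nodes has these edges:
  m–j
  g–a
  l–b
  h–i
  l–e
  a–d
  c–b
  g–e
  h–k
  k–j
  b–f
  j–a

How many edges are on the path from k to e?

4

Walking from k: k - j - a - g - e. Length 4.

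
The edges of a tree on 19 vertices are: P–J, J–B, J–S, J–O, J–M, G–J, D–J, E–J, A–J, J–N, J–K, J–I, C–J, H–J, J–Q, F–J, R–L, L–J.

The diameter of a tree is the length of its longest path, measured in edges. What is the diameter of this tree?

A longest path is R–L–J–I, with 3 edges.

3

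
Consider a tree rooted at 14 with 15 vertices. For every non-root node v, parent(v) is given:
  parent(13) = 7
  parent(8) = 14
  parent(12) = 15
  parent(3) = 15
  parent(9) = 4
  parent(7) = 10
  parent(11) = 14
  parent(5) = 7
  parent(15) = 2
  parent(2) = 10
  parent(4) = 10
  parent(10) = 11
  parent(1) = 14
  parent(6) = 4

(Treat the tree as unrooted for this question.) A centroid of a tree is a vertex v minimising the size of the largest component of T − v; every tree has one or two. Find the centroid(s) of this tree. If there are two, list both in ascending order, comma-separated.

10

Delete 10: the remaining components have sizes 4, 4, 3, 3. Max 4 ≤ 7, so 10 is a centroid.
No neighbour of 10 does as well, so 10 is the unique centroid.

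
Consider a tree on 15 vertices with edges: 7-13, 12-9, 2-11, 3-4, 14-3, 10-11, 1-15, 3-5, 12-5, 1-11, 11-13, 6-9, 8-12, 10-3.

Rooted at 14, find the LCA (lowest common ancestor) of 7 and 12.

3

Path 7→root: 7 13 11 10 3 14; path 12→root: 12 5 3 14.
First common node: 3.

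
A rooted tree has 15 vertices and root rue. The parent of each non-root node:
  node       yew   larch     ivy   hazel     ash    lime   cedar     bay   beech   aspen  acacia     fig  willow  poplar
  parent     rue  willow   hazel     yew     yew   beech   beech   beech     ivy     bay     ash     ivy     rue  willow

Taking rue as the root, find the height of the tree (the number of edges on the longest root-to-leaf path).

6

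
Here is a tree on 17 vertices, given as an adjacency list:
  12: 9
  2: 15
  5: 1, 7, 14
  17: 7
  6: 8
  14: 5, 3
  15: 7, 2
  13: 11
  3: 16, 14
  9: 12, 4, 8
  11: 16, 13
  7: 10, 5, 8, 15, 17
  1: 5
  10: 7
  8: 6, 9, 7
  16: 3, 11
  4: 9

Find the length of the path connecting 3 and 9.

Walking from 3: 3 – 14 – 5 – 7 – 8 – 9. Length 5.

5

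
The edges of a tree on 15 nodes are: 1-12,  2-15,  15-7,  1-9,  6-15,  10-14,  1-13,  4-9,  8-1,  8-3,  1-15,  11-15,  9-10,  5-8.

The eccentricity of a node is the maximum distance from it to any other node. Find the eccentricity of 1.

3

Distances from 1 peak at 3, attained at 14.
1 – 9 – 10 – 14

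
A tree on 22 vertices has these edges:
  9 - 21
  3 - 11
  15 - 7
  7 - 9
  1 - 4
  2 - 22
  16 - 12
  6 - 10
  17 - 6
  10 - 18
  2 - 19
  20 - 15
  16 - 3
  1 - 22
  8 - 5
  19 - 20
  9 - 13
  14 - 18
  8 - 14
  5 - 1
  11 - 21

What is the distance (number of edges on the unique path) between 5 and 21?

9

The path is 5 – 1 – 22 – 2 – 19 – 20 – 15 – 7 – 9 – 21, which has 9 edges.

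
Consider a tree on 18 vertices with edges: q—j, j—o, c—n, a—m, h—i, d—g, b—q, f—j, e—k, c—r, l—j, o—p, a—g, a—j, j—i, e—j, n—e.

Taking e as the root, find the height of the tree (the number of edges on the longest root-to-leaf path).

The longest root-to-leaf path is e-j-a-g-d (4 edges).

4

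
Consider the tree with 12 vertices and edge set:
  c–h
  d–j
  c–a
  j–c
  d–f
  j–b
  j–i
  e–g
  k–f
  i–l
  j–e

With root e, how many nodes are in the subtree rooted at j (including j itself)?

j's subtree: {j, c, d, b, i, a, h, f, l, k}, size 10.

10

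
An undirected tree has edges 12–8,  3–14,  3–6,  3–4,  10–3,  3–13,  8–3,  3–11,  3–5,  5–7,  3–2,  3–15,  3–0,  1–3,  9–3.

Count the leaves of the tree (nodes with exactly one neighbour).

13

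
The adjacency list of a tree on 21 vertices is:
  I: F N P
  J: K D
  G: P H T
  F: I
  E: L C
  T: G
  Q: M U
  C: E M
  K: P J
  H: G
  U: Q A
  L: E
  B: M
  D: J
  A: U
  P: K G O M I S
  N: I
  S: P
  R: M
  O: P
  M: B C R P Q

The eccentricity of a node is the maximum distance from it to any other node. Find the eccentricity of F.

A farthest node from F is A (L also at distance 6).
The path F – I – P – M – Q – U – A has 6 edges.

6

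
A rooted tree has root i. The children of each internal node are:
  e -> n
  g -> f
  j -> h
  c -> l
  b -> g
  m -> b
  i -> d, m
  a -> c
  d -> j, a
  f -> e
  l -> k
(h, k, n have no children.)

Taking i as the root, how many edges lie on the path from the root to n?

6

Climbing from n to the root: n – e – f – g – b – m – i. That's 6 steps.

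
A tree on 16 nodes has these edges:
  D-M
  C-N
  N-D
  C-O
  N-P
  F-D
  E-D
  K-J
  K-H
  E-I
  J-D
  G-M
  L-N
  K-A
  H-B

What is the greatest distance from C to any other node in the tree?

6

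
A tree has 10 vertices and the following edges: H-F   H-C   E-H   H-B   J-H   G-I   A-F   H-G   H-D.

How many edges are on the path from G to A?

3

The path is G - H - F - A, which has 3 edges.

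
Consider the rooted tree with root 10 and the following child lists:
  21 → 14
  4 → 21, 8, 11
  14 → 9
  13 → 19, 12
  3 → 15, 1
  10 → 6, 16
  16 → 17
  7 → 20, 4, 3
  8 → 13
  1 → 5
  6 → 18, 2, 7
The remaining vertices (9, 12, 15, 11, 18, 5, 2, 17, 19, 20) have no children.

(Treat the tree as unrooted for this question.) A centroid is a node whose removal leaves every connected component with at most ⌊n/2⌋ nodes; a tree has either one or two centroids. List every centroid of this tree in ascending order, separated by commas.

Delete 7: the remaining components have sizes 9, 6, 4, 1. Max 9 ≤ 10, so 7 is a centroid.
No neighbour of 7 does as well, so 7 is the unique centroid.

7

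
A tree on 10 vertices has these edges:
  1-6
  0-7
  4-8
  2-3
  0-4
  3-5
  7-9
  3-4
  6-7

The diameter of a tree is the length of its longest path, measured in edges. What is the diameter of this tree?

6

A longest path is 5 – 3 – 4 – 0 – 7 – 6 – 1, with 6 edges.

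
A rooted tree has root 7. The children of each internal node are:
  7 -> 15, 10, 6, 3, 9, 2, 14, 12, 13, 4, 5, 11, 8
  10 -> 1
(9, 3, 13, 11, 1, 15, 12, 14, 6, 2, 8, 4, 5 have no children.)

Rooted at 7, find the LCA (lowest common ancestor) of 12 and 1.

Path 12→root: 12 7; path 1→root: 1 10 7.
First common node: 7.

7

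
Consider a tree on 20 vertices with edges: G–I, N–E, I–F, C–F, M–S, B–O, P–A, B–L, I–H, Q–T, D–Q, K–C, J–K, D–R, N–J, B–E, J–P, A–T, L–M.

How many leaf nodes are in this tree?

5

Exactly 5 nodes have a single neighbour: G, H, O, R, S.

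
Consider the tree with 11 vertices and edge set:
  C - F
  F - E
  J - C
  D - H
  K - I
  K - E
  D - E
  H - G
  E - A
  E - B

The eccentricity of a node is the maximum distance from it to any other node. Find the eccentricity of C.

5

Distances from C peak at 5, attained at G.
C – F – E – D – H – G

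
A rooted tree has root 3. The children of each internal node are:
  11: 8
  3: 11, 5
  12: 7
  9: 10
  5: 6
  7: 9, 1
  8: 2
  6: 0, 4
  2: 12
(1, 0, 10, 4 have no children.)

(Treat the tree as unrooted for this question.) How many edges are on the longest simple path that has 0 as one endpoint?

Distances from 0 peak at 10, attained at 10.
0-6-5-3-11-8-2-12-7-9-10

10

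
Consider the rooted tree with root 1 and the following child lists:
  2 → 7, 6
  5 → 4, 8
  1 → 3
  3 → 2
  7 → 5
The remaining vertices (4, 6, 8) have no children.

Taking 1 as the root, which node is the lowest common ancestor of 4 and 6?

2

Ancestors of 4 (toward the root): 4, 5, 7, 2, 3, 1.
Ancestors of 6: 6, 2, 3, 1.
The deepest node appearing in both lists is 2.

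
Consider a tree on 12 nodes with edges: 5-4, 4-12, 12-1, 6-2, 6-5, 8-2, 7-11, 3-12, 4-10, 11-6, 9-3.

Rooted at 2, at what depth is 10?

4

2–6–5–4–10 — 4 edges.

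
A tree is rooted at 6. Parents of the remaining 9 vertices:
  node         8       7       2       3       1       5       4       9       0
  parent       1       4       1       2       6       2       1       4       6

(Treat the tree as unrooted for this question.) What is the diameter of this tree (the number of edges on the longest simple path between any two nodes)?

BFS from 3 reaches 0 last, at distance 4; BFS from 0 confirms no node is farther.
Path: 3–2–1–6–0.

4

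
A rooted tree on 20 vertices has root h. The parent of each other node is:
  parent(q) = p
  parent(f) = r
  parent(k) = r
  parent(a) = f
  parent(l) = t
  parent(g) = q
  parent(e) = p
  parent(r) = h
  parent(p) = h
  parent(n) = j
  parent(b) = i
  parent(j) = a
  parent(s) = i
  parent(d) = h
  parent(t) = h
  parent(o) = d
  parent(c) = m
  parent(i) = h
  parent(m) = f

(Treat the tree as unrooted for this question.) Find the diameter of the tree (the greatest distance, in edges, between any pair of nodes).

Starting from n, a farthest node is g at distance 8.
One longest path: n - j - a - f - r - h - p - q - g.
So the diameter is 8.

8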